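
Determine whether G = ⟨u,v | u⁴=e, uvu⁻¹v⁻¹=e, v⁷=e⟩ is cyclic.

|G| = 28. The element uv has order 28 (its powers give 28 distinct elements), so ⟨uv⟩ = G and G is cyclic.

Answer: Yes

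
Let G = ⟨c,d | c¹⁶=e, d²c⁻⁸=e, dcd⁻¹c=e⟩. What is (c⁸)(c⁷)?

Compute (c⁸) · (c⁷) by multiplying left to right and reducing via the relations at each step:
  (c⁸) · c⁷ = c¹⁵

Answer: c¹⁵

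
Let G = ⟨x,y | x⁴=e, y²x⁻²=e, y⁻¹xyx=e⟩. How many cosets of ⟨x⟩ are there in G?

First find ord(x) by computing successive powers:
  x¹ = x, x² = x², x³ = x³, x⁴ = e.
So |⟨x⟩| = ord(x) = 4. With |G| = 8, by Lagrange [G : ⟨x⟩] = 8/4 = 2.

Answer: 2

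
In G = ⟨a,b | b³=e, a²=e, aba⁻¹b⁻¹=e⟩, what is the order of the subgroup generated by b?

|⟨b⟩| equals the order of b. Compute successive powers until reaching e:
  b¹ = b, b² = b², b³ = e.
The smallest positive k with bᵏ = e is 3, so |⟨b⟩| = 3.

Answer: 3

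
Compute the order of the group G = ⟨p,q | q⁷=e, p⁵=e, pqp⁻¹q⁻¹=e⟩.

Enumerate words in the generators, reducing via the relations: the distinct elements are
  {e, p, q, pq, p², p³, p⁴, q², q³, q⁴, q⁵, q⁶, pq², pq³, pq⁴, pq⁵, pq⁶, p²q, p³q, p⁴q, p²q², p²q³, p²q⁴, p²q⁵, p²q⁶, p³q², p³q³, p³q⁴, p³q⁵, p³q⁶, p⁴q², p⁴q³, p⁴q⁴, p⁴q⁵, p⁴q⁶}.
No further products give new elements, so |G| = 35.

Answer: 35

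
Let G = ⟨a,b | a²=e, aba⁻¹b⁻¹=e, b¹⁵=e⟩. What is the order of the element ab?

Compute successive powers until reaching e:
  (ab)¹ = ab, (ab)² = b², (ab)³ = ab³, (ab)⁴ = b⁴, (ab)⁵ = ab⁵, (ab)⁶ = b⁶, (ab)⁷ = ab⁷, (ab)⁸ = b⁸, (ab)⁹ = ab⁹, (ab)¹⁰ = b¹⁰, (ab)¹¹ = ab¹¹, (ab)¹² = b¹², (ab)¹³ = ab¹³, (ab)¹⁴ = b¹⁴, (ab)¹⁵ = a, (ab)¹⁶ = b, (ab)¹⁷ = ab², (ab)¹⁸ = b³, (ab)¹⁹ = ab⁴, (ab)²⁰ = b⁵, (ab)²¹ = ab⁶, (ab)²² = b⁷, (ab)²³ = ab⁸, (ab)²⁴ = b⁹, (ab)²⁵ = ab¹⁰, (ab)²⁶ = b¹¹, (ab)²⁷ = ab¹², (ab)²⁸ = b¹³, (ab)²⁹ = ab¹⁴, (ab)³⁰ = e.
The smallest positive k with (ab)ᵏ = e is 30.

Answer: 30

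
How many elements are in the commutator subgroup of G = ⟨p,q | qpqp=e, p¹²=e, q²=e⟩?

G' = [G, G] is generated by all commutators. The generator-pair commutators are: [p, q] = p².
The subgroup they normally generate is {e, p², p⁴, p⁶, p⁸, p¹⁰}, of order 6.
Check: |G/G'| = 24/6 = 4 is the order of the abelianisation.

Answer: 6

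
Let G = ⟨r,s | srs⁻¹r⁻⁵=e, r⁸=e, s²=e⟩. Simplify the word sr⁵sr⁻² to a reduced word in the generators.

Multiply left to right, reducing at each step:
  s · r⁵ = rs
  (rs) · s = r
  r · r⁻² = r⁷

Answer: r⁷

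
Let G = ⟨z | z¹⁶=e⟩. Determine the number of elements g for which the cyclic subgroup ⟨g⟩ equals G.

G is cyclic of order 16. An element generates G iff its order is 16, and a cyclic group of order 16 has exactly φ(16) = 8 such elements.

Answer: 8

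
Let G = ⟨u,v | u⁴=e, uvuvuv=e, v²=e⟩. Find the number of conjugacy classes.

The conjugacy classes (representative and size) are:
  [e] (size 1), [u³] (size 6), [u²vu²v] (size 3), [uvu³] (size 6), [vu³] (size 8).
Class equation: 1 + 6 + 3 + 6 + 8 = 24 = |G|. So G has 5 conjugacy classes.

Answer: 5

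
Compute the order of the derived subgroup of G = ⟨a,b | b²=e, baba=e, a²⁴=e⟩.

G' = [G, G] is generated by all commutators. The generator-pair commutators are: [a, b] = a².
The subgroup they normally generate is {e, a², a⁴, a⁶, a⁸, a¹⁰, a¹², a¹⁴, a¹⁶, a¹⁸, a²⁰, a²²}, of order 12.
Check: |G/G'| = 48/12 = 4 is the order of the abelianisation.

Answer: 12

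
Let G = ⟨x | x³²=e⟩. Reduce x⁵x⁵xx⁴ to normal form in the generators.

Multiply left to right, reducing at each step:
  (x⁵) · x⁵ = x¹⁰
  (x¹⁰) · x = x¹¹
  (x¹¹) · x⁴ = x¹⁵

Answer: x¹⁵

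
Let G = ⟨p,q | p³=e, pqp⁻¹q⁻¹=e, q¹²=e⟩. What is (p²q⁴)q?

Compute (p²q⁴) · q by multiplying left to right and reducing via the relations at each step:
  (p²q⁴) · q = p²q⁵

Answer: p²q⁵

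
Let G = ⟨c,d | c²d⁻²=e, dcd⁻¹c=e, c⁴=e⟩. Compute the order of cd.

Compute successive powers until reaching e:
  (cd)¹ = cd, (cd)² = c², (cd)³ = cd⁻¹, (cd)⁴ = e.
The smallest positive k with (cd)ᵏ = e is 4.

Answer: 4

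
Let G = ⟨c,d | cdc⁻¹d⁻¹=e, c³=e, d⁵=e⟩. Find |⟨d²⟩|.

|⟨d²⟩| equals the order of d². Compute successive powers until reaching e:
  (d²)¹ = d², (d²)² = d⁴, (d²)³ = d, (d²)⁴ = d³, (d²)⁵ = e.
The smallest positive k with (d²)ᵏ = e is 5, so |⟨d²⟩| = 5.

Answer: 5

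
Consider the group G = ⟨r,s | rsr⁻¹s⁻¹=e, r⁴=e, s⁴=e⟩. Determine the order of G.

Enumerate words in the generators, reducing via the relations: the distinct elements are
  {e, r, s, rs, r², r³, s², s³, rs², rs³, r²s, r³s, r²s², r²s³, r³s², r³s³}.
No further products give new elements, so |G| = 16.

Answer: 16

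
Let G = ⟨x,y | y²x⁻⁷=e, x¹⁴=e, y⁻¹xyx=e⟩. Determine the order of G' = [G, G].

G' = [G, G] is generated by all commutators. The generator-pair commutators are: [x, y] = x².
The subgroup they normally generate is {e, x², x⁴, x⁶, x⁸, x¹⁰, x¹²}, of order 7.
Check: |G/G'| = 28/7 = 4 is the order of the abelianisation.

Answer: 7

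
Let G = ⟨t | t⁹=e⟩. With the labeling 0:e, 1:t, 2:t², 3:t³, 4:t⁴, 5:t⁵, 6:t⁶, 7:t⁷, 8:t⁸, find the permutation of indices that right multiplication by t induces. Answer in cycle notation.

(0 1 2 3 4 5 6 7 8)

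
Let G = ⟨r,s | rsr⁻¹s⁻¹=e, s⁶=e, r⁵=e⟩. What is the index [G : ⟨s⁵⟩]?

First find ord(s⁵) by computing successive powers:
  (s⁵)¹ = s⁵, (s⁵)² = s⁴, (s⁵)³ = s³, (s⁵)⁴ = s², (s⁵)⁵ = s, (s⁵)⁶ = e.
So |⟨s⁵⟩| = ord(s⁵) = 6. With |G| = 30, by Lagrange [G : ⟨s⁵⟩] = 30/6 = 5.

Answer: 5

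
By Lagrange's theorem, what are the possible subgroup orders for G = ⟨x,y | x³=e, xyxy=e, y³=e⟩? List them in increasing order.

|G| = 12 = 2² · 3. By Lagrange's theorem the order of any subgroup divides 12; the divisors of 12 are 1, 2, 3, 4, 6, 12.

Answer: 1, 2, 3, 4, 6, 12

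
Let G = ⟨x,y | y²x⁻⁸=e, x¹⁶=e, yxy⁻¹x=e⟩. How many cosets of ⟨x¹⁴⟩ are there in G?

First find ord(x¹⁴) by computing successive powers:
  (x¹⁴)¹ = x¹⁴, (x¹⁴)² = x¹², (x¹⁴)³ = x¹⁰, (x¹⁴)⁴ = x⁸, (x¹⁴)⁵ = x⁶, (x¹⁴)⁶ = x⁴, (x¹⁴)⁷ = x², (x¹⁴)⁸ = e.
So |⟨x¹⁴⟩| = ord(x¹⁴) = 8. With |G| = 32, by Lagrange [G : ⟨x¹⁴⟩] = 32/8 = 4.

Answer: 4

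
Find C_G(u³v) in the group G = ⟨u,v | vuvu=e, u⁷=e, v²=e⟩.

⟨u³v⟩ ⊆ C_G(u³v) since powers of u³v commute with u³v; so |C_G(u³v)| ≥ |⟨u³v⟩| = 2.
By orbit–stabilizer, |C_G(u³v)| = |G| / |conj. class of u³v| = 14 / 7 = 2.
The 2 elements commuting with u³v are {e, u³v}.

Answer: {e, u³v}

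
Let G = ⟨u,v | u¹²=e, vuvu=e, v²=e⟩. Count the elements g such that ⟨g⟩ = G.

⟨g⟩ = G would require ord(g) = |G| = 24, but the maximum element order in G is 12 < 24. So G is not cyclic and no single element generates it: the count is 0.

Answer: 0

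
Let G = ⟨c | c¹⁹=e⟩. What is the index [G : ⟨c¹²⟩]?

First find ord(c¹²) by computing successive powers:
  (c¹²)¹ = c¹², (c¹²)² = c⁵, (c¹²)³ = c¹⁷, (c¹²)⁴ = c¹⁰, (c¹²)⁵ = c³, (c¹²)⁶ = c¹⁵, (c¹²)⁷ = c⁸, (c¹²)⁸ = c, (c¹²)⁹ = c¹³, (c¹²)¹⁰ = c⁶, (c¹²)¹¹ = c¹⁸, (c¹²)¹² = c¹¹, (c¹²)¹³ = c⁴, (c¹²)¹⁴ = c¹⁶, (c¹²)¹⁵ = c⁹, (c¹²)¹⁶ = c², (c¹²)¹⁷ = c¹⁴, (c¹²)¹⁸ = c⁷, (c¹²)¹⁹ = e.
So |⟨c¹²⟩| = ord(c¹²) = 19. With |G| = 19, by Lagrange [G : ⟨c¹²⟩] = 19/19 = 1.

Answer: 1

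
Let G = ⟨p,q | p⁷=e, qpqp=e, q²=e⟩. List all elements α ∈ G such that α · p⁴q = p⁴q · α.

⟨p⁴q⟩ ⊆ C_G(p⁴q) since powers of p⁴q commute with p⁴q; so |C_G(p⁴q)| ≥ |⟨p⁴q⟩| = 2.
By orbit–stabilizer, |C_G(p⁴q)| = |G| / |conj. class of p⁴q| = 14 / 7 = 2.
The 2 elements commuting with p⁴q are {e, p⁴q}.

Answer: {e, p⁴q}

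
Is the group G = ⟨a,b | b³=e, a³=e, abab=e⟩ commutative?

a·b = ab but b·a = a²b², so a·b ≠ b·a and G is not abelian.

Answer: No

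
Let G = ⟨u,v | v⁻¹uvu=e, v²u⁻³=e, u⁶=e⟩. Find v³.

Compute successive powers of v, reducing at each step:
  v²: v · v = u³
  v³: (u³) · v = v⁻¹

Answer: v⁻¹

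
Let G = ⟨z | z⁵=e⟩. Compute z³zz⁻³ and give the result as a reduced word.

Multiply left to right, reducing at each step:
  (z³) · z = z⁴
  (z⁴) · z⁻³ = z

Answer: z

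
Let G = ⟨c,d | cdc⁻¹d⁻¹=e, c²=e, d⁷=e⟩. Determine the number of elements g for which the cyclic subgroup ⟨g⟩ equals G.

G is cyclic of order 14. An element generates G iff its order is 14, and a cyclic group of order 14 has exactly φ(14) = 6 such elements.

Answer: 6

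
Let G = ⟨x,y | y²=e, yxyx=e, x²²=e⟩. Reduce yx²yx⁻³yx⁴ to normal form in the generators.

Multiply left to right, reducing at each step:
  y · x² = x²⁰y
  (x²⁰y) · y = x²⁰
  (x²⁰) · x⁻³ = x¹⁷
  (x¹⁷) · y = x¹⁷y
  (x¹⁷y) · x⁴ = x¹³y

Answer: x¹³y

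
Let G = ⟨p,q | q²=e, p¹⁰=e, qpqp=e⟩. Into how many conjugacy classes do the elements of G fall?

The conjugacy classes (representative and size) are:
  [e] (size 1), [p] (size 2), [p²] (size 2), [p³] (size 2), [p⁴] (size 2), [p⁵] (size 1), [p²q] (size 5), [p³q] (size 5).
Class equation: 1 + 2 + 2 + 2 + 2 + 1 + 5 + 5 = 20 = |G|. So G has 8 conjugacy classes.

Answer: 8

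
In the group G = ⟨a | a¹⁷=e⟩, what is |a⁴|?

Compute successive powers until reaching e:
  (a⁴)¹ = a⁴, (a⁴)² = a⁸, (a⁴)³ = a¹², (a⁴)⁴ = a¹⁶, (a⁴)⁵ = a³, (a⁴)⁶ = a⁷, (a⁴)⁷ = a¹¹, (a⁴)⁸ = a¹⁵, (a⁴)⁹ = a², (a⁴)¹⁰ = a⁶, (a⁴)¹¹ = a¹⁰, (a⁴)¹² = a¹⁴, (a⁴)¹³ = a, (a⁴)¹⁴ = a⁵, (a⁴)¹⁵ = a⁹, (a⁴)¹⁶ = a¹³, (a⁴)¹⁷ = e.
The smallest positive k with (a⁴)ᵏ = e is 17.

Answer: 17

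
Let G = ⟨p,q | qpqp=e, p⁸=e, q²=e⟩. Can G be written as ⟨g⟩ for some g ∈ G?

Every cyclic group is abelian. But p·q = pq while q·p = p⁷q, so p·q ≠ q·p and G is not abelian. Hence G is not cyclic.

Answer: No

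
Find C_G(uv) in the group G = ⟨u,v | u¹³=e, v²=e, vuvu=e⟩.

⟨uv⟩ ⊆ C_G(uv) since powers of uv commute with uv; so |C_G(uv)| ≥ |⟨uv⟩| = 2.
By orbit–stabilizer, |C_G(uv)| = |G| / |conj. class of uv| = 26 / 13 = 2.
The 2 elements commuting with uv are {e, uv}.

Answer: {e, uv}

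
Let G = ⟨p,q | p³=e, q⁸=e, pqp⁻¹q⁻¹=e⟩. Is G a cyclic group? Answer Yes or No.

|G| = 24. The element pq has order 24 (its powers give 24 distinct elements), so ⟨pq⟩ = G and G is cyclic.

Answer: Yes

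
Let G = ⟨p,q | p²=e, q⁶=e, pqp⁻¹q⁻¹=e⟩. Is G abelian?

Each pair of generators commutes: p·q = pq = q·p. Since the generators pairwise commute, every element of G commutes with every other, so G is abelian.

Answer: Yes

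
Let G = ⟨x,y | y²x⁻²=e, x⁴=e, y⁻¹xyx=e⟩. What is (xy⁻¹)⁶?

Compute successive powers of (xy⁻¹), reducing at each step:
  (xy⁻¹)²: (xy⁻¹) · x = y⁻¹;   (y⁻¹) · y⁻¹ = x²
  (xy⁻¹)³: (x²) · x = x³;   (x³) · y⁻¹ = xy
  (xy⁻¹)⁴: (xy) · x = y;   y · y⁻¹ = e
  (xy⁻¹)⁵: e · x = x;   x · y⁻¹ = xy⁻¹
  (xy⁻¹)⁶: (xy⁻¹) · x = y⁻¹;   (y⁻¹) · y⁻¹ = x²

Answer: x²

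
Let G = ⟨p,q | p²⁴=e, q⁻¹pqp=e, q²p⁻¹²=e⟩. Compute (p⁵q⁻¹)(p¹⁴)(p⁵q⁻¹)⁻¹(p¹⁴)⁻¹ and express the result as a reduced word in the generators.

[(p⁵q⁻¹), (p¹⁴)] = (p⁵q⁻¹)·(p¹⁴)·(p⁵q⁻¹)⁻¹·(p¹⁴)⁻¹.
  (p⁵q⁻¹) · (p¹⁴) = p³q
  (p³q) · (p⁵q) = p¹⁰
  (p¹⁰) · (p¹⁰) = p²⁰

Answer: p²⁰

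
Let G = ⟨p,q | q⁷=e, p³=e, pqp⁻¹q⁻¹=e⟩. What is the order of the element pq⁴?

Compute successive powers until reaching e:
  (pq⁴)¹ = pq⁴, (pq⁴)² = p²q, (pq⁴)³ = q⁵, (pq⁴)⁴ = pq², (pq⁴)⁵ = p²q⁶, (pq⁴)⁶ = q³, (pq⁴)⁷ = p, (pq⁴)⁸ = p²q⁴, (pq⁴)⁹ = q, (pq⁴)¹⁰ = pq⁵, (pq⁴)¹¹ = p²q², (pq⁴)¹² = q⁶, (pq⁴)¹³ = pq³, (pq⁴)¹⁴ = p², (pq⁴)¹⁵ = q⁴, (pq⁴)¹⁶ = pq, (pq⁴)¹⁷ = p²q⁵, (pq⁴)¹⁸ = q², (pq⁴)¹⁹ = pq⁶, (pq⁴)²⁰ = p²q³, (pq⁴)²¹ = e.
The smallest positive k with (pq⁴)ᵏ = e is 21.

Answer: 21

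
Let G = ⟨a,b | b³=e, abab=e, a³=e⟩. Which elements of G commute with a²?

⟨a²⟩ ⊆ C_G(a²) since powers of a² commute with a²; so |C_G(a²)| ≥ |⟨a²⟩| = 3.
By orbit–stabilizer, |C_G(a²)| = |G| / |conj. class of a²| = 12 / 4 = 3.
The 3 elements commuting with a² are {e, a, a²}.

Answer: {e, a, a²}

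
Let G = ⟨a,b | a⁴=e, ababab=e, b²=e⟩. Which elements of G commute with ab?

⟨ab⟩ ⊆ C_G(ab) since powers of ab commute with ab; so |C_G(ab)| ≥ |⟨ab⟩| = 3.
By orbit–stabilizer, |C_G(ab)| = |G| / |conj. class of ab| = 24 / 8 = 3.
The 3 elements commuting with ab are {e, ab, ba³}.

Answer: {e, ab, ba³}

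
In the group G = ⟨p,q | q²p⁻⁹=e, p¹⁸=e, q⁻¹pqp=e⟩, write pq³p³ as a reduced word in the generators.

Multiply left to right, reducing at each step:
  p · q³ = pq⁻¹
  (pq⁻¹) · p³ = p⁷q

Answer: p⁷q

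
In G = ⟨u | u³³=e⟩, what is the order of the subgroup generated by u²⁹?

|⟨u²⁹⟩| equals the order of u²⁹. Compute successive powers until reaching e:
  (u²⁹)¹ = u²⁹, (u²⁹)² = u²⁵, (u²⁹)³ = u²¹, (u²⁹)⁴ = u¹⁷, (u²⁹)⁵ = u¹³, (u²⁹)⁶ = u⁹, (u²⁹)⁷ = u⁵, (u²⁹)⁸ = u, (u²⁹)⁹ = u³⁰, (u²⁹)¹⁰ = u²⁶, (u²⁹)¹¹ = u²², (u²⁹)¹² = u¹⁸, (u²⁹)¹³ = u¹⁴, (u²⁹)¹⁴ = u¹⁰, (u²⁹)¹⁵ = u⁶, (u²⁹)¹⁶ = u², (u²⁹)¹⁷ = u³¹, (u²⁹)¹⁸ = u²⁷, (u²⁹)¹⁹ = u²³, (u²⁹)²⁰ = u¹⁹, (u²⁹)²¹ = u¹⁵, (u²⁹)²² = u¹¹, (u²⁹)²³ = u⁷, (u²⁹)²⁴ = u³, (u²⁹)²⁵ = u³², (u²⁹)²⁶ = u²⁸, (u²⁹)²⁷ = u²⁴, (u²⁹)²⁸ = u²⁰, (u²⁹)²⁹ = u¹⁶, (u²⁹)³⁰ = u¹², (u²⁹)³¹ = u⁸, (u²⁹)³² = u⁴, (u²⁹)³³ = e.
The smallest positive k with (u²⁹)ᵏ = e is 33, so |⟨u²⁹⟩| = 33.

Answer: 33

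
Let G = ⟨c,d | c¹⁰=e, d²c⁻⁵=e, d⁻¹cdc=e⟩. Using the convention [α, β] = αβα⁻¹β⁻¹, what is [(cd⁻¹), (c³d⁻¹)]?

[(cd⁻¹), (c³d⁻¹)] = (cd⁻¹)·(c³d⁻¹)·(cd⁻¹)⁻¹·(c³d⁻¹)⁻¹.
  (cd⁻¹) · (c³d⁻¹) = c³
  (c³) · (cd) = c⁴d
  (c⁴d) · (c³d) = c⁶

Answer: c⁶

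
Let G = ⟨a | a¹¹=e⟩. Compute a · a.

Compute a · a by multiplying left to right and reducing via the relations at each step:
  a · a = a²

Answer: a²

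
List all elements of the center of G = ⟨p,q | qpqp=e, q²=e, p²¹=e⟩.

An element z ∈ Z(G) iff z commutes with every generator.
For example e is central: e·p = p = p·e; e·q = q = q·e.
Whereas p ∉ Z(G) since p·q = pq ≠ p²⁰q = q·p.
Checking each of the 42 elements this way gives Z(G) = {e}, of order 1.

Answer: {e}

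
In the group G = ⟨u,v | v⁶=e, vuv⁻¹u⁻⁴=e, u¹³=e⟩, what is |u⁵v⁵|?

Compute successive powers until reaching e:
  (u⁵v⁵)¹ = u⁵v⁵, (u⁵v⁵)² = u³v⁴, (u⁵v⁵)³ = u⁹v³, (u⁵v⁵)⁴ = u⁴v², (u⁵v⁵)⁵ = u⁶v, (u⁵v⁵)⁶ = e.
The smallest positive k with (u⁵v⁵)ᵏ = e is 6.

Answer: 6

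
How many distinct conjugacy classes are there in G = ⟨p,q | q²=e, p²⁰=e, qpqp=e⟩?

The conjugacy classes (representative and size) are:
  [e] (size 1), [p] (size 2), [p¹⁸] (size 2), [p³] (size 2), [p⁴] (size 2), [p¹⁵] (size 2), [p¹⁴] (size 2), [p⁷] (size 2), [p¹²] (size 2), [p¹¹] (size 2), [p¹⁰] (size 1), [p¹⁸q] (size 10), [p⁵q] (size 10).
Class equation: 1 + 2 + 2 + 2 + 2 + 2 + 2 + 2 + 2 + 2 + 1 + 10 + 10 = 40 = |G|. So G has 13 conjugacy classes.

Answer: 13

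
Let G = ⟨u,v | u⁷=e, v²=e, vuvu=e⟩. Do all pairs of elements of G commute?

u·v = uv but v·u = u⁶v, so u·v ≠ v·u and G is not abelian.

Answer: No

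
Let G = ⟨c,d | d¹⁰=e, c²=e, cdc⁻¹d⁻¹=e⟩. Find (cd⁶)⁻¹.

The order of (cd⁶) is 10 (smallest k with (cd⁶)ᵏ = e), so (cd⁶)⁻¹ = (cd⁶)⁹ = cd⁴.
Check: (cd⁶) · (cd⁴) → (cd⁶) · c = d⁶;   (d⁶) · d⁴ = e, giving e as required.

Answer: cd⁴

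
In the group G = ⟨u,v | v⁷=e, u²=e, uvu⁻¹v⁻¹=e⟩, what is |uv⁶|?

Compute successive powers until reaching e:
  (uv⁶)¹ = uv⁶, (uv⁶)² = v⁵, (uv⁶)³ = uv⁴, (uv⁶)⁴ = v³, (uv⁶)⁵ = uv², (uv⁶)⁶ = v, (uv⁶)⁷ = u, (uv⁶)⁸ = v⁶, (uv⁶)⁹ = uv⁵, (uv⁶)¹⁰ = v⁴, (uv⁶)¹¹ = uv³, (uv⁶)¹² = v², (uv⁶)¹³ = uv, (uv⁶)¹⁴ = e.
The smallest positive k with (uv⁶)ᵏ = e is 14.

Answer: 14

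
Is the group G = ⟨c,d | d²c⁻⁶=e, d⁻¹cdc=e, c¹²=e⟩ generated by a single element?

Every cyclic group is abelian. But c·d = cd while d·c = c⁵d⁻¹, so c·d ≠ d·c and G is not abelian. Hence G is not cyclic.

Answer: No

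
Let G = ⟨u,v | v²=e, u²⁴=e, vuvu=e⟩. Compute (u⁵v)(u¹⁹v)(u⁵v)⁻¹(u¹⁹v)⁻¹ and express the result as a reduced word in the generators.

[(u⁵v), (u¹⁹v)] = (u⁵v)·(u¹⁹v)·(u⁵v)⁻¹·(u¹⁹v)⁻¹.
  (u⁵v) · (u¹⁹v) = u¹⁰
  (u¹⁰) · (u⁵v) = u¹⁵v
  (u¹⁵v) · (u¹⁹v) = u²⁰

Answer: u²⁰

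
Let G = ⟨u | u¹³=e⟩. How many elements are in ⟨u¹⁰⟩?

|⟨u¹⁰⟩| equals the order of u¹⁰. Compute successive powers until reaching e:
  (u¹⁰)¹ = u¹⁰, (u¹⁰)² = u⁷, (u¹⁰)³ = u⁴, (u¹⁰)⁴ = u, (u¹⁰)⁵ = u¹¹, (u¹⁰)⁶ = u⁸, (u¹⁰)⁷ = u⁵, (u¹⁰)⁸ = u², (u¹⁰)⁹ = u¹², (u¹⁰)¹⁰ = u⁹, (u¹⁰)¹¹ = u⁶, (u¹⁰)¹² = u³, (u¹⁰)¹³ = e.
The smallest positive k with (u¹⁰)ᵏ = e is 13, so |⟨u¹⁰⟩| = 13.

Answer: 13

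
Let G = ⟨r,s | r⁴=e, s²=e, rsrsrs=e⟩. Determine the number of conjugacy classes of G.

The conjugacy classes (representative and size) are:
  [e] (size 1), [r³] (size 6), [r²sr²s] (size 3), [rsr³] (size 6), [sr³] (size 8).
Class equation: 1 + 6 + 3 + 6 + 8 = 24 = |G|. So G has 5 conjugacy classes.

Answer: 5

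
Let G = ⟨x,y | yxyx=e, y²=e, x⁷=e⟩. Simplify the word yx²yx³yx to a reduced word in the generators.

Multiply left to right, reducing at each step:
  y · x² = x⁵y
  (x⁵y) · y = x⁵
  (x⁵) · x³ = x
  x · y = xy
  (xy) · x = y

Answer: y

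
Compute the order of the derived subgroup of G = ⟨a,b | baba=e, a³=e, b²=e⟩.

G' = [G, G] is generated by all commutators. The generator-pair commutators are: [a, b] = a².
The subgroup they normally generate is {e, a, a²}, of order 3.
Check: |G/G'| = 6/3 = 2 is the order of the abelianisation.

Answer: 3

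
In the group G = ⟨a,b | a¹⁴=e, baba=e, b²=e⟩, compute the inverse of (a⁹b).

The order of (a⁹b) is 2 (smallest k with (a⁹b)ᵏ = e), so (a⁹b)⁻¹ = (a⁹b)¹ = a⁹b.
Check: (a⁹b) · (a⁹b) → (a⁹b) · a⁹ = b;   b · b = e, giving e as required.

Answer: a⁹b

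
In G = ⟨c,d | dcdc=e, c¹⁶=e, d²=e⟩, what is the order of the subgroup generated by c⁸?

|⟨c⁸⟩| equals the order of c⁸. Compute successive powers until reaching e:
  (c⁸)¹ = c⁸, (c⁸)² = e.
The smallest positive k with (c⁸)ᵏ = e is 2, so |⟨c⁸⟩| = 2.

Answer: 2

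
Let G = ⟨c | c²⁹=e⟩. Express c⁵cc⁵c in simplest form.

Multiply left to right, reducing at each step:
  (c⁵) · c = c⁶
  (c⁶) · c⁵ = c¹¹
  (c¹¹) · c = c¹²

Answer: c¹²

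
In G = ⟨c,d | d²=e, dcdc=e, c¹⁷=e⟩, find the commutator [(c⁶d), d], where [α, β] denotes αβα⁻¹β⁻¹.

[(c⁶d), d] = (c⁶d)·d·(c⁶d)⁻¹·d⁻¹.
  (c⁶d) · d = c⁶
  (c⁶) · (c⁶d) = c¹²d
  (c¹²d) · d = c¹²

Answer: c¹²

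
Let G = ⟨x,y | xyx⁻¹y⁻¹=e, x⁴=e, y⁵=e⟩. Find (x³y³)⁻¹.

The order of (x³y³) is 20 (smallest k with (x³y³)ᵏ = e), so (x³y³)⁻¹ = (x³y³)¹⁹ = xy².
Check: (x³y³) · (xy²) → (x³y³) · x = y³;   (y³) · y² = e, giving e as required.

Answer: xy²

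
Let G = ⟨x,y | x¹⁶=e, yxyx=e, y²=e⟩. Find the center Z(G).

An element z ∈ Z(G) iff z commutes with every generator.
For example x⁸ is central: (x⁸)·x = x⁹ = x·(x⁸); (x⁸)·y = x⁸y = y·(x⁸).
Whereas x ∉ Z(G) since x·y = xy ≠ x¹⁵y = y·x.
Checking each of the 32 elements this way gives Z(G) = {e, x⁸}, of order 2.

Answer: {e, x⁸}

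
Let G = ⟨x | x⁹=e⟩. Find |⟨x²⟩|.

|⟨x²⟩| equals the order of x². Compute successive powers until reaching e:
  (x²)¹ = x², (x²)² = x⁴, (x²)³ = x⁶, (x²)⁴ = x⁸, (x²)⁵ = x, (x²)⁶ = x³, (x²)⁷ = x⁵, (x²)⁸ = x⁷, (x²)⁹ = e.
The smallest positive k with (x²)ᵏ = e is 9, so |⟨x²⟩| = 9.

Answer: 9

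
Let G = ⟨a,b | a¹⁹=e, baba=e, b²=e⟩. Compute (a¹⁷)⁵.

Compute successive powers of (a¹⁷), reducing at each step:
  (a¹⁷)²: (a¹⁷) · a¹⁷ = a¹⁵
  (a¹⁷)³: (a¹⁵) · a¹⁷ = a¹³
  (a¹⁷)⁴: (a¹³) · a¹⁷ = a¹¹
  (a¹⁷)⁵: (a¹¹) · a¹⁷ = a⁹

Answer: a⁹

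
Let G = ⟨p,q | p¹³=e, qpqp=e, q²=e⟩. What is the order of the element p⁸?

Compute successive powers until reaching e:
  (p⁸)¹ = p⁸, (p⁸)² = p³, (p⁸)³ = p¹¹, (p⁸)⁴ = p⁶, (p⁸)⁵ = p, (p⁸)⁶ = p⁹, (p⁸)⁷ = p⁴, (p⁸)⁸ = p¹², (p⁸)⁹ = p⁷, (p⁸)¹⁰ = p², (p⁸)¹¹ = p¹⁰, (p⁸)¹² = p⁵, (p⁸)¹³ = e.
The smallest positive k with (p⁸)ᵏ = e is 13.

Answer: 13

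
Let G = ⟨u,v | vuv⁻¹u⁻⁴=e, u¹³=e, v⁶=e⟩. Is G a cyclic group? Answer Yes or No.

Every cyclic group is abelian. But u·v = uv while v·u = u⁴v, so u·v ≠ v·u and G is not abelian. Hence G is not cyclic.

Answer: No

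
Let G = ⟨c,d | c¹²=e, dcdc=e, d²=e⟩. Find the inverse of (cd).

The order of (cd) is 2 (smallest k with (cd)ᵏ = e), so (cd)⁻¹ = (cd)¹ = cd.
Check: (cd) · (cd) → (cd) · c = d;   d · d = e, giving e as required.

Answer: cd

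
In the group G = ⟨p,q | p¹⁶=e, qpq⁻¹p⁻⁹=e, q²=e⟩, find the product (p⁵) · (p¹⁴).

Compute (p⁵) · (p¹⁴) by multiplying left to right and reducing via the relations at each step:
  (p⁵) · p¹⁴ = p³

Answer: p³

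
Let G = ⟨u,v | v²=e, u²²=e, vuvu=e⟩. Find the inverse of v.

The order of v is 2 (smallest k with vᵏ = e), so v⁻¹ = v¹ = v.
Check: v · v → v · v = e, giving e as required.

Answer: v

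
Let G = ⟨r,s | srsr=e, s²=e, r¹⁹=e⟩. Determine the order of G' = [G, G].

G' = [G, G] is generated by all commutators. The generator-pair commutators are: [r, s] = r².
The subgroup they normally generate is {e, r, r², r³, r⁴, r⁵, r⁶, r⁷, r⁸, r⁹, r¹⁰, r¹¹, r¹², r¹³, r¹⁴, r¹⁵, r¹⁶, r¹⁷, r¹⁸}, of order 19.
Check: |G/G'| = 38/19 = 2 is the order of the abelianisation.

Answer: 19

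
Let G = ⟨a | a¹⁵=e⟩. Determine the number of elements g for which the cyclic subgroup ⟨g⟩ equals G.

G is cyclic of order 15. An element generates G iff its order is 15, and a cyclic group of order 15 has exactly φ(15) = 8 such elements.

Answer: 8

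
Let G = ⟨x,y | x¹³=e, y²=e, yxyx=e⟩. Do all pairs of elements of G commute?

x·y = xy but y·x = x¹²y, so x·y ≠ y·x and G is not abelian.

Answer: No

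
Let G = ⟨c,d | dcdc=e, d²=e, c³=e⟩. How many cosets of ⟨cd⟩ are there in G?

First find ord(cd) by computing successive powers:
  (cd)¹ = cd, (cd)² = e.
So |⟨cd⟩| = ord(cd) = 2. With |G| = 6, by Lagrange [G : ⟨cd⟩] = 6/2 = 3.

Answer: 3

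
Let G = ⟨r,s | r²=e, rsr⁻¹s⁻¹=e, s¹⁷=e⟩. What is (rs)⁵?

Compute successive powers of (rs), reducing at each step:
  (rs)²: (rs) · r = s;   s · s = s²
  (rs)³: (s²) · r = rs²;   (rs²) · s = rs³
  (rs)⁴: (rs³) · r = s³;   (s³) · s = s⁴
  (rs)⁵: (s⁴) · r = rs⁴;   (rs⁴) · s = rs⁵

Answer: rs⁵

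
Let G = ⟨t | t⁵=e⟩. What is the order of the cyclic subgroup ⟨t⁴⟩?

|⟨t⁴⟩| equals the order of t⁴. Compute successive powers until reaching e:
  (t⁴)¹ = t⁴, (t⁴)² = t³, (t⁴)³ = t², (t⁴)⁴ = t, (t⁴)⁵ = e.
The smallest positive k with (t⁴)ᵏ = e is 5, so |⟨t⁴⟩| = 5.

Answer: 5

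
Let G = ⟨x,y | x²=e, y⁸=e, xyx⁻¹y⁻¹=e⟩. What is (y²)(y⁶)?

Compute (y²) · (y⁶) by multiplying left to right and reducing via the relations at each step:
  (y²) · y⁶ = e

Answer: e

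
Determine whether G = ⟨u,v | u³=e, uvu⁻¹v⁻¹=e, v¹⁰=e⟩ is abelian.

Each pair of generators commutes: u·v = uv = v·u. Since the generators pairwise commute, every element of G commutes with every other, so G is abelian.

Answer: Yes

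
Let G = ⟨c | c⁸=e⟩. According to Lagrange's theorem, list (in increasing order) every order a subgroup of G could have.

|G| = 8 = 2³. By Lagrange's theorem the order of any subgroup divides 8; the divisors of 8 are 1, 2, 4, 8.

Answer: 1, 2, 4, 8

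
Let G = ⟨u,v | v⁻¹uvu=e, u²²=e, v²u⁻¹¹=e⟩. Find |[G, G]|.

G' = [G, G] is generated by all commutators. The generator-pair commutators are: [u, v] = u².
The subgroup they normally generate is {e, u², u⁴, u⁶, u⁸, u¹⁰, u¹², u¹⁴, u¹⁶, u¹⁸, u²⁰}, of order 11.
Check: |G/G'| = 44/11 = 4 is the order of the abelianisation.

Answer: 11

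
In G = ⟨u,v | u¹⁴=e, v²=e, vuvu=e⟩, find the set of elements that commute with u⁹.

⟨u⁹⟩ ⊆ C_G(u⁹) since powers of u⁹ commute with u⁹; so |C_G(u⁹)| ≥ |⟨u⁹⟩| = 14.
By orbit–stabilizer, |C_G(u⁹)| = |G| / |conj. class of u⁹| = 28 / 2 = 14.
The 14 elements commuting with u⁹ are {e, u, u², u³, u⁴, u⁵, u⁶, u⁷, u⁸, u⁹, u¹⁰, u¹¹, u¹², u¹³}.

Answer: {e, u, u², u³, u⁴, u⁵, u⁶, u⁷, u⁸, u⁹, u¹⁰, u¹¹, u¹², u¹³}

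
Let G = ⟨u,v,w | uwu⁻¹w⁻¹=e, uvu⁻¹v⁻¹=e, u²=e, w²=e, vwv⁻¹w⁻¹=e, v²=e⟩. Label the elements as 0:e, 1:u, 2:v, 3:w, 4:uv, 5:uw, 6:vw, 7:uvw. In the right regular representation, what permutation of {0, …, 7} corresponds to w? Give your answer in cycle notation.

(0 3)(1 5)(2 6)(4 7)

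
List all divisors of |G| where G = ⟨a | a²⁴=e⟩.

|G| = 24 = 2³ · 3. By Lagrange's theorem the order of any subgroup divides 24; the divisors of 24 are 1, 2, 3, 4, 6, 8, 12, 24.

Answer: 1, 2, 3, 4, 6, 8, 12, 24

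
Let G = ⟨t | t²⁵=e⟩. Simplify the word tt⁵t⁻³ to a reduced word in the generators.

Multiply left to right, reducing at each step:
  t · t⁵ = t⁶
  (t⁶) · t⁻³ = t³

Answer: t³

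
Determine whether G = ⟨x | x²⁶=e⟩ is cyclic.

|G| = 26. The element x has order 26 (its powers give 26 distinct elements), so ⟨x⟩ = G and G is cyclic.

Answer: Yes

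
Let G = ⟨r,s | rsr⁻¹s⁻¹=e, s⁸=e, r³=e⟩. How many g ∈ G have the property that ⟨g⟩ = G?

G is cyclic of order 24. An element generates G iff its order is 24, and a cyclic group of order 24 has exactly φ(24) = 8 such elements.

Answer: 8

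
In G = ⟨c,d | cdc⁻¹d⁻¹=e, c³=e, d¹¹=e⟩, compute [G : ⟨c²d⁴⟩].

First find ord(c²d⁴) by computing successive powers:
  (c²d⁴)¹ = c²d⁴, (c²d⁴)² = cd⁸, (c²d⁴)³ = d, (c²d⁴)⁴ = c²d⁵, (c²d⁴)⁵ = cd⁹, (c²d⁴)⁶ = d², (c²d⁴)⁷ = c²d⁶, (c²d⁴)⁸ = cd¹⁰, (c²d⁴)⁹ = d³, (c²d⁴)¹⁰ = c²d⁷, (c²d⁴)¹¹ = c, (c²d⁴)¹² = d⁴, (c²d⁴)¹³ = c²d⁸, (c²d⁴)¹⁴ = cd, (c²d⁴)¹⁵ = d⁵, (c²d⁴)¹⁶ = c²d⁹, (c²d⁴)¹⁷ = cd², (c²d⁴)¹⁸ = d⁶, (c²d⁴)¹⁹ = c²d¹⁰, (c²d⁴)²⁰ = cd³, (c²d⁴)²¹ = d⁷, (c²d⁴)²² = c², (c²d⁴)²³ = cd⁴, (c²d⁴)²⁴ = d⁸, (c²d⁴)²⁵ = c²d, (c²d⁴)²⁶ = cd⁵, (c²d⁴)²⁷ = d⁹, (c²d⁴)²⁸ = c²d², (c²d⁴)²⁹ = cd⁶, (c²d⁴)³⁰ = d¹⁰, (c²d⁴)³¹ = c²d³, (c²d⁴)³² = cd⁷, (c²d⁴)³³ = e.
So |⟨c²d⁴⟩| = ord(c²d⁴) = 33. With |G| = 33, by Lagrange [G : ⟨c²d⁴⟩] = 33/33 = 1.

Answer: 1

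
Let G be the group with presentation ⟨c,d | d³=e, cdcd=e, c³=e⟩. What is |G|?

Enumerate words in the generators, reducing via the relations: the distinct elements are
  {c, d, e, cd, c², d², cd², c²d, dc², d²c, cd²c, c²d²}.
No further products give new elements, so |G| = 12.

Answer: 12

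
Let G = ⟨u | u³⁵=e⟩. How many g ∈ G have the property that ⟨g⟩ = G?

G is cyclic of order 35. An element generates G iff its order is 35, and a cyclic group of order 35 has exactly φ(35) = 24 such elements.

Answer: 24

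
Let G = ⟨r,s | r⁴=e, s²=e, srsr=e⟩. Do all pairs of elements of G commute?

r·s = rs but s·r = r³s, so r·s ≠ s·r and G is not abelian.

Answer: No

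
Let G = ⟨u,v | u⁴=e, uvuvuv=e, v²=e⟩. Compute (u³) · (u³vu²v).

Compute (u³) · (u³vu²v) by multiplying left to right and reducing via the relations at each step:
  (u³) · u³ = u²
  (u²) · v = u²v
  (u²v) · u² = u²vu²
  (u²vu²) · v = u²vu²v

Answer: u²vu²v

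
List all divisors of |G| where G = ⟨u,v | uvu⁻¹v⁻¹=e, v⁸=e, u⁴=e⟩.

|G| = 32 = 2⁵. By Lagrange's theorem the order of any subgroup divides 32; the divisors of 32 are 1, 2, 4, 8, 16, 32.

Answer: 1, 2, 4, 8, 16, 32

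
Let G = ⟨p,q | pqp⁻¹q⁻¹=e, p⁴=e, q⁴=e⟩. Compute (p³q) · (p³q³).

Compute (p³q) · (p³q³) by multiplying left to right and reducing via the relations at each step:
  (p³q) · p³ = p²q
  (p²q) · q³ = p²

Answer: p²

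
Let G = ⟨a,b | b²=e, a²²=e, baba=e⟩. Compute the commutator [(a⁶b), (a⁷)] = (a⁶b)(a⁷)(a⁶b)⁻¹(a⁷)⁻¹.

[(a⁶b), (a⁷)] = (a⁶b)·(a⁷)·(a⁶b)⁻¹·(a⁷)⁻¹.
  (a⁶b) · (a⁷) = a²¹b
  (a²¹b) · (a⁶b) = a¹⁵
  (a¹⁵) · (a¹⁵) = a⁸

Answer: a⁸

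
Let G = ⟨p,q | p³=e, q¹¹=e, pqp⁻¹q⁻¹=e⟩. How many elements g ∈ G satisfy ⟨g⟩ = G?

G is cyclic of order 33. An element generates G iff its order is 33, and a cyclic group of order 33 has exactly φ(33) = 20 such elements.

Answer: 20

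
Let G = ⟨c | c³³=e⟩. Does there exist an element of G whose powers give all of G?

|G| = 33. The element c has order 33 (its powers give 33 distinct elements), so ⟨c⟩ = G and G is cyclic.

Answer: Yes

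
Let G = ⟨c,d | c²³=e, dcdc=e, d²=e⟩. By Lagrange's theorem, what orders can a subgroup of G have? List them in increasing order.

|G| = 46 = 2 · 23. By Lagrange's theorem the order of any subgroup divides 46; the divisors of 46 are 1, 2, 23, 46.

Answer: 1, 2, 23, 46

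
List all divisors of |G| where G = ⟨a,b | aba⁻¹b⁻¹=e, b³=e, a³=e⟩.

|G| = 9 = 3². By Lagrange's theorem the order of any subgroup divides 9; the divisors of 9 are 1, 3, 9.

Answer: 1, 3, 9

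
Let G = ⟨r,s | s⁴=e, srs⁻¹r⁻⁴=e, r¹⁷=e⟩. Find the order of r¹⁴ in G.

Compute successive powers until reaching e:
  (r¹⁴)¹ = r¹⁴, (r¹⁴)² = r¹¹, (r¹⁴)³ = r⁸, (r¹⁴)⁴ = r⁵, (r¹⁴)⁵ = r², (r¹⁴)⁶ = r¹⁶, (r¹⁴)⁷ = r¹³, (r¹⁴)⁸ = r¹⁰, (r¹⁴)⁹ = r⁷, (r¹⁴)¹⁰ = r⁴, (r¹⁴)¹¹ = r, (r¹⁴)¹² = r¹⁵, (r¹⁴)¹³ = r¹², (r¹⁴)¹⁴ = r⁹, (r¹⁴)¹⁵ = r⁶, (r¹⁴)¹⁶ = r³, (r¹⁴)¹⁷ = e.
The smallest positive k with (r¹⁴)ᵏ = e is 17.

Answer: 17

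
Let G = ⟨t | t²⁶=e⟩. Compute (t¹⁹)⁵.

Compute successive powers of (t¹⁹), reducing at each step:
  (t¹⁹)²: (t¹⁹) · t¹⁹ = t¹²
  (t¹⁹)³: (t¹²) · t¹⁹ = t⁵
  (t¹⁹)⁴: (t⁵) · t¹⁹ = t²⁴
  (t¹⁹)⁵: (t²⁴) · t¹⁹ = t¹⁷

Answer: t¹⁷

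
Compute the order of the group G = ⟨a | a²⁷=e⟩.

G is generated by a single element, so G is cyclic. The relator gives a²⁷ = e and no smaller power is forced to be e, so the 27 powers {a, e, a², a³, a⁴, a⁵, a⁶, a⁷, a⁸, a⁹, a²², a²³, a²¹, a²⁰, a²⁴, a²⁵, a²⁶, a¹², a¹³, a¹¹, a¹⁰, a¹⁴, a¹⁵, a¹⁶, a¹⁷, a¹⁸, a¹⁹} are distinct. Hence |G| = 27.

Answer: 27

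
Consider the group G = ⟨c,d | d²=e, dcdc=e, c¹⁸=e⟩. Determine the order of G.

Enumerate words in the generators, reducing via the relations: the distinct elements are
  {c, d, e, cd, c², c³, c⁴, c⁵, c⁶, c⁷, c⁸, c⁹, c²d, c³d, c¹², c¹³, c¹¹, c¹⁰, c¹⁴, c¹⁵, c¹⁶, c¹⁷, c⁴d, c⁵d, c⁶d, c⁷d, c⁸d, c⁹d, c¹²d, c¹³d, c¹¹d, c¹⁰d, c¹⁴d, c¹⁵d, c¹⁶d, c¹⁷d}.
No further products give new elements, so |G| = 36.

Answer: 36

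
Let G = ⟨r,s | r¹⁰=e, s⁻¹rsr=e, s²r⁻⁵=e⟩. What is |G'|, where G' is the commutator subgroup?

G' = [G, G] is generated by all commutators. The generator-pair commutators are: [r, s] = r².
The subgroup they normally generate is {e, r², r⁴, r⁶, r⁸}, of order 5.
Check: |G/G'| = 20/5 = 4 is the order of the abelianisation.

Answer: 5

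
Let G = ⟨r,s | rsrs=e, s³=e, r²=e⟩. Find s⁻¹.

The order of s is 3 (smallest k with sᵏ = e), so s⁻¹ = s² = s².
Check: s · (s²) → s · s² = e, giving e as required.

Answer: s²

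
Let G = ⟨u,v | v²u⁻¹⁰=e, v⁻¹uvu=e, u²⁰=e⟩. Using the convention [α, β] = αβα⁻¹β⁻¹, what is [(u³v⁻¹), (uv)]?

[(u³v⁻¹), (uv)] = (u³v⁻¹)·(uv)·(u³v⁻¹)⁻¹·(uv)⁻¹.
  (u³v⁻¹) · (uv) = u²
  (u²) · (u³v) = u⁵v
  (u⁵v) · (uv⁻¹) = u⁴

Answer: u⁴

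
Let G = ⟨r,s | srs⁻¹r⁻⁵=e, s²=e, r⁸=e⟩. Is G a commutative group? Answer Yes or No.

r·s = rs but s·r = r⁵s, so r·s ≠ s·r and G is not abelian.

Answer: No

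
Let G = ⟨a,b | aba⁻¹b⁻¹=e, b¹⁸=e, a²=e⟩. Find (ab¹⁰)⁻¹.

The order of (ab¹⁰) is 18 (smallest k with (ab¹⁰)ᵏ = e), so (ab¹⁰)⁻¹ = (ab¹⁰)¹⁷ = ab⁸.
Check: (ab¹⁰) · (ab⁸) → (ab¹⁰) · a = b¹⁰;   (b¹⁰) · b⁸ = e, giving e as required.

Answer: ab⁸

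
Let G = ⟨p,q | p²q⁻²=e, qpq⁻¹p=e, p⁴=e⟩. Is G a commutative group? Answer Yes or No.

p·q = pq but q·p = pq⁻¹, so p·q ≠ q·p and G is not abelian.

Answer: No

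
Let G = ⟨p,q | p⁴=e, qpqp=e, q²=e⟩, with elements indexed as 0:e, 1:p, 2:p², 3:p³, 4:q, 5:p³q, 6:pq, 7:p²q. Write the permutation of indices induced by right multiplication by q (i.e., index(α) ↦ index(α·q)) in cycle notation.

(0 4)(1 6)(2 7)(3 5)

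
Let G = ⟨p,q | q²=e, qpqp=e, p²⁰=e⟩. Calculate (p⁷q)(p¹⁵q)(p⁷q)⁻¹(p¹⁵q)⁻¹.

[(p⁷q), (p¹⁵q)] = (p⁷q)·(p¹⁵q)·(p⁷q)⁻¹·(p¹⁵q)⁻¹.
  (p⁷q) · (p¹⁵q) = p¹²
  (p¹²) · (p⁷q) = p¹⁹q
  (p¹⁹q) · (p¹⁵q) = p⁴

Answer: p⁴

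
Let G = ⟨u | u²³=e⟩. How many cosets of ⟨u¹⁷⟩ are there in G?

First find ord(u¹⁷) by computing successive powers:
  (u¹⁷)¹ = u¹⁷, (u¹⁷)² = u¹¹, (u¹⁷)³ = u⁵, (u¹⁷)⁴ = u²², (u¹⁷)⁵ = u¹⁶, (u¹⁷)⁶ = u¹⁰, (u¹⁷)⁷ = u⁴, (u¹⁷)⁸ = u²¹, (u¹⁷)⁹ = u¹⁵, (u¹⁷)¹⁰ = u⁹, (u¹⁷)¹¹ = u³, (u¹⁷)¹² = u²⁰, (u¹⁷)¹³ = u¹⁴, (u¹⁷)¹⁴ = u⁸, (u¹⁷)¹⁵ = u², (u¹⁷)¹⁶ = u¹⁹, (u¹⁷)¹⁷ = u¹³, (u¹⁷)¹⁸ = u⁷, (u¹⁷)¹⁹ = u, (u¹⁷)²⁰ = u¹⁸, (u¹⁷)²¹ = u¹², (u¹⁷)²² = u⁶, (u¹⁷)²³ = e.
So |⟨u¹⁷⟩| = ord(u¹⁷) = 23. With |G| = 23, by Lagrange [G : ⟨u¹⁷⟩] = 23/23 = 1.

Answer: 1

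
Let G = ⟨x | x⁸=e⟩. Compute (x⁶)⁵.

Compute successive powers of (x⁶), reducing at each step:
  (x⁶)²: (x⁶) · x⁶ = x⁴
  (x⁶)³: (x⁴) · x⁶ = x²
  (x⁶)⁴: (x²) · x⁶ = e
  (x⁶)⁵: e · x⁶ = x⁶

Answer: x⁶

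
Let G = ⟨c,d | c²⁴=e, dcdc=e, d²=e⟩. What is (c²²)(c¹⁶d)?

Compute (c²²) · (c¹⁶d) by multiplying left to right and reducing via the relations at each step:
  (c²²) · c¹⁶ = c¹⁴
  (c¹⁴) · d = c¹⁴d

Answer: c¹⁴d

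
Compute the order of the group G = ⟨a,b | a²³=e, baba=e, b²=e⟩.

Enumerate words in the generators, reducing via the relations: the distinct elements are
  {a, b, e, ab, a², a³, a⁴, a⁵, a⁶, a⁷, a⁸, a⁹, a²b, a²², a²¹, a²⁰, a³b, a¹², a¹³, a¹¹, a¹⁰, a¹⁴, a¹⁵, a¹⁶, a¹⁷, a¹⁸, a¹⁹, a⁴b, a⁵b, a⁶b, a⁷b, a⁸b, a⁹b, a²²b, a²¹b, a²⁰b, a¹²b, a¹³b, a¹¹b, a¹⁰b, a¹⁴b, a¹⁵b, a¹⁶b, a¹⁷b, a¹⁸b, a¹⁹b}.
No further products give new elements, so |G| = 46.

Answer: 46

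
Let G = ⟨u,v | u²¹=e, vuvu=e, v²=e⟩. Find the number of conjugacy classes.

The conjugacy classes (representative and size) are:
  [e] (size 1), [u²⁰] (size 2), [u²] (size 2), [u³] (size 2), [u¹⁷] (size 2), [u⁵] (size 2), [u⁶] (size 2), [u⁷] (size 2), [u⁸] (size 2), [u⁹] (size 2), [u¹⁰] (size 2), [v] (size 21).
Class equation: 1 + 2 + 2 + 2 + 2 + 2 + 2 + 2 + 2 + 2 + 2 + 21 = 42 = |G|. So G has 12 conjugacy classes.

Answer: 12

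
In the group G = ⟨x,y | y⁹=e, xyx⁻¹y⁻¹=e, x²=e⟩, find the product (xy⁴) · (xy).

Compute (xy⁴) · (xy) by multiplying left to right and reducing via the relations at each step:
  (xy⁴) · x = y⁴
  (y⁴) · y = y⁵

Answer: y⁵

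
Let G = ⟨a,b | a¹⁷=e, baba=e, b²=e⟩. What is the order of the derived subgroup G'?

G' = [G, G] is generated by all commutators. The generator-pair commutators are: [a, b] = a².
The subgroup they normally generate is {e, a, a², a³, a⁴, a⁵, a⁶, a⁷, a⁸, a⁹, a¹⁰, a¹¹, a¹², a¹³, a¹⁴, a¹⁵, a¹⁶}, of order 17.
Check: |G/G'| = 34/17 = 2 is the order of the abelianisation.

Answer: 17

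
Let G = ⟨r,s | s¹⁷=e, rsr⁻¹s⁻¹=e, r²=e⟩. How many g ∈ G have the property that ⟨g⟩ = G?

G is cyclic of order 34. An element generates G iff its order is 34, and a cyclic group of order 34 has exactly φ(34) = 16 such elements.

Answer: 16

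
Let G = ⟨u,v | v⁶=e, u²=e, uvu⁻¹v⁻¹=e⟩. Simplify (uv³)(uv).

Compute (uv³) · (uv) by multiplying left to right and reducing via the relations at each step:
  (uv³) · u = v³
  (v³) · v = v⁴

Answer: v⁴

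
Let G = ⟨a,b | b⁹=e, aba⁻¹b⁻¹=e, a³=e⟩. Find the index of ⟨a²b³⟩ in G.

First find ord(a²b³) by computing successive powers:
  (a²b³)¹ = a²b³, (a²b³)² = ab⁶, (a²b³)³ = e.
So |⟨a²b³⟩| = ord(a²b³) = 3. With |G| = 27, by Lagrange [G : ⟨a²b³⟩] = 27/3 = 9.

Answer: 9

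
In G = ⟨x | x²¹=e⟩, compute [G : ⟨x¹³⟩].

First find ord(x¹³) by computing successive powers:
  (x¹³)¹ = x¹³, (x¹³)² = x⁵, (x¹³)³ = x¹⁸, (x¹³)⁴ = x¹⁰, (x¹³)⁵ = x², (x¹³)⁶ = x¹⁵, (x¹³)⁷ = x⁷, (x¹³)⁸ = x²⁰, (x¹³)⁹ = x¹², (x¹³)¹⁰ = x⁴, (x¹³)¹¹ = x¹⁷, (x¹³)¹² = x⁹, (x¹³)¹³ = x, (x¹³)¹⁴ = x¹⁴, (x¹³)¹⁵ = x⁶, (x¹³)¹⁶ = x¹⁹, (x¹³)¹⁷ = x¹¹, (x¹³)¹⁸ = x³, (x¹³)¹⁹ = x¹⁶, (x¹³)²⁰ = x⁸, (x¹³)²¹ = e.
So |⟨x¹³⟩| = ord(x¹³) = 21. With |G| = 21, by Lagrange [G : ⟨x¹³⟩] = 21/21 = 1.

Answer: 1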